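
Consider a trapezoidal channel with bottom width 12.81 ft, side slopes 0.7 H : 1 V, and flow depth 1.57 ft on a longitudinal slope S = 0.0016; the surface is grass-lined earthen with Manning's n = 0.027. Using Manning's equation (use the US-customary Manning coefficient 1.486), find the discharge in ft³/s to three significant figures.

A = (b + z·y)·y = (12.81 + 0.7×1.57)×1.57 = 21.84 ft²
P = b + 2y√(1+z²) = 12.81 + 2×1.57×√(1+0.7²) = 16.64 ft
R = A/P = 21.84/16.64 = 1.312 ft
Q = (1.486/n)·A·R^(2/3)·S^(1/2) = (1.486/0.027) × 21.84 × 1.312^(2/3) × 0.0016^(1/2) = 57.62 ft³/s

57.6 ft³/s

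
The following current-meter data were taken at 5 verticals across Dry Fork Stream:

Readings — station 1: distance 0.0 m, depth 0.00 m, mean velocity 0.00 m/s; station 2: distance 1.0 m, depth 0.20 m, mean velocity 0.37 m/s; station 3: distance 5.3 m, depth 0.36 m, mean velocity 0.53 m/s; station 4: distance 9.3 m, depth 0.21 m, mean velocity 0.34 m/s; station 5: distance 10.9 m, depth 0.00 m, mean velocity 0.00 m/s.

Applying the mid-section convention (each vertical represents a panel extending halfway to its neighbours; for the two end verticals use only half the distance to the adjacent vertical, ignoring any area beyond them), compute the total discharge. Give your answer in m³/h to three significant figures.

w_2 = (5.3 − 0.0)/2 = 2.65 m; q_2 = 0.37 × 0.20 × 2.65 = 0.1961 m³/s
w_3 = (9.3 − 1.0)/2 = 4.15 m; q_3 = 0.53 × 0.36 × 4.15 = 0.7918 m³/s
w_4 = (10.9 − 5.3)/2 = 2.8 m; q_4 = 0.34 × 0.21 × 2.8 = 0.1999 m³/s
Stations 1, 5 contribute zero (depth or velocity is 0).
Q = Σ qᵢ = 1.188 m³/s
= 1.188 × 3600 = 4276 m³/h

4280 m³/h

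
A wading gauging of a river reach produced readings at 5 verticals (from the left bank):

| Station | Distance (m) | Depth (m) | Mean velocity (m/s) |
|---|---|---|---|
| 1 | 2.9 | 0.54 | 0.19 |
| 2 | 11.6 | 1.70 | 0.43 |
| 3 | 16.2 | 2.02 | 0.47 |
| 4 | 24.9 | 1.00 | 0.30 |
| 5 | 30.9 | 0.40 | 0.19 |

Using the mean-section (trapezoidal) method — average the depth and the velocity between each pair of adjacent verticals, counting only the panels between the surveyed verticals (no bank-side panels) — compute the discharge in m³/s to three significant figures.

13.0 m³/s

Panel 1-2: Δb = 8.7 m, d̄ = (0.54+1.70)/2 = 1.12, v̄ = (0.19+0.43)/2 = 0.31 → q = 8.7×1.12×0.31 = 3.021 m³/s
Panel 2-3: Δb = 4.6 m, d̄ = (1.70+2.02)/2 = 1.86, v̄ = (0.43+0.47)/2 = 0.45 → q = 4.6×1.86×0.45 = 3.850 m³/s
Panel 3-4: Δb = 8.7 m, d̄ = (2.02+1.00)/2 = 1.51, v̄ = (0.47+0.30)/2 = 0.385 → q = 8.7×1.51×0.385 = 5.058 m³/s
Panel 4-5: Δb = 6 m, d̄ = (1.00+0.40)/2 = 0.7, v̄ = (0.30+0.19)/2 = 0.245 → q = 6×0.7×0.245 = 1.029 m³/s
Q = Σ q = 12.96 m³/s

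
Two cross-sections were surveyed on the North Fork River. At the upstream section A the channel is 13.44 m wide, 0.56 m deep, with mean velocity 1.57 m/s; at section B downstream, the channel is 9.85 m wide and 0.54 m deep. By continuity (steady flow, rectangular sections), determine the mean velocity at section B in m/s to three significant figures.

Q = A₁V₁ = (13.44×0.56) × 1.57 = 11.82 m³/s
A₂ = 9.85 × 0.54 = 5.319 m²
V₂ = Q/A₂ = 11.82/5.319 = 2.222 m/s

2.22 m/s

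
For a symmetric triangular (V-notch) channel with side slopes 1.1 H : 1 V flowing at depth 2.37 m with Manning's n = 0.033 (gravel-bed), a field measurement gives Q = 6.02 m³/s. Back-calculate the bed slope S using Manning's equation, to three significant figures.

0.00123

A = z·y² = 1.1×2.37² = 6.179 m²
P = 2y√(1+z²) = 2×2.37×√(1+1.1²) = 7.047 m
R = A/P = 6.179/7.047 = 0.8768 m
S = (Q·n / (1·A·R^(2/3)))² = (6.02×0.033 / (1×6.179×0.9161))² = 0.001232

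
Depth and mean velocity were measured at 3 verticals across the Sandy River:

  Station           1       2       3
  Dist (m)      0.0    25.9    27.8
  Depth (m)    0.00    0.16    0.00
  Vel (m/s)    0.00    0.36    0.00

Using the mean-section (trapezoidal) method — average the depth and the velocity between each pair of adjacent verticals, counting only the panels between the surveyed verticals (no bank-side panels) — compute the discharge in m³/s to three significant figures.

0.400 m³/s

Panel 1-2: Δb = 25.9 m, d̄ = (0.00+0.16)/2 = 0.08, v̄ = (0.00+0.36)/2 = 0.18 → q = 25.9×0.08×0.18 = 0.3730 m³/s
Panel 2-3: Δb = 1.9 m, d̄ = (0.16+0.00)/2 = 0.08, v̄ = (0.36+0.00)/2 = 0.18 → q = 1.9×0.08×0.18 = 0.02736 m³/s
Q = Σ q = 0.4003 m³/s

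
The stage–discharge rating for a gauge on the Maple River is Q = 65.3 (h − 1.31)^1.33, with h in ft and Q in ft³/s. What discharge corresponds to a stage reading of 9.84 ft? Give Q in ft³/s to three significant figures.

Q = 65.3 × (9.84 − 1.31)^1.33 = 65.3 × 8.53^1.33 = 1130 ft³/s

1130 ft³/s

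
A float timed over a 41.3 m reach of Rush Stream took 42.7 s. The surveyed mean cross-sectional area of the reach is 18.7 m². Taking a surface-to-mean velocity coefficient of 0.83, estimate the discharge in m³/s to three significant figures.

v_surface = L / t̄ = 41.3 / 42.7 = 0.9672 m/s
v_mean = 0.83 × 0.9672 = 0.8028 m/s
Q = A × v_mean = 18.7 × 0.8028 = 15.01 m³/s

15.0 m³/s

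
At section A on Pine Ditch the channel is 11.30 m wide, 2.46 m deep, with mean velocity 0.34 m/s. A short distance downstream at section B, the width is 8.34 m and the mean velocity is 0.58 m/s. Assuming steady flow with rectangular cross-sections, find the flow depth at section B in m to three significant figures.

1.95 m

Q = A₁V₁ = (11.30×2.46) × 0.34 = 9.451 m³/s
d₂ = Q/(b₂ V₂) = 9.451/(8.34×0.58) = 1.954 m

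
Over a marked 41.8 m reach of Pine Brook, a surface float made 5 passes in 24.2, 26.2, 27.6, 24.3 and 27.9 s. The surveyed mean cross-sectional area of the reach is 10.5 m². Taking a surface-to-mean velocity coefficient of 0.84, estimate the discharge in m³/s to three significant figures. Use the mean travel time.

t̄ = (24.2 + 26.2 + 27.6 + 24.3 + 27.9) / 5 = 26.04 s
v_surface = L / t̄ = 41.8 / 26.04 = 1.605 m/s
v_mean = 0.84 × 1.605 = 1.348 m/s
Q = A × v_mean = 10.5 × 1.348 = 14.16 m³/s

14.2 m³/s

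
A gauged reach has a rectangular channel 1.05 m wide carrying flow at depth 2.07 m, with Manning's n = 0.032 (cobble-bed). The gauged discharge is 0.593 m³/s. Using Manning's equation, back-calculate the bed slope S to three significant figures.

0.000243

A = b·y = 1.05 × 2.07 = 2.174 m²
P = b + 2y = 1.05 + 2×2.07 = 5.190 m
R = A/P = 2.174/5.190 = 0.4188 m
S = (Q·n / (1·A·R^(2/3)))² = (0.593×0.032 / (1×2.174×0.5598))² = 0.0002433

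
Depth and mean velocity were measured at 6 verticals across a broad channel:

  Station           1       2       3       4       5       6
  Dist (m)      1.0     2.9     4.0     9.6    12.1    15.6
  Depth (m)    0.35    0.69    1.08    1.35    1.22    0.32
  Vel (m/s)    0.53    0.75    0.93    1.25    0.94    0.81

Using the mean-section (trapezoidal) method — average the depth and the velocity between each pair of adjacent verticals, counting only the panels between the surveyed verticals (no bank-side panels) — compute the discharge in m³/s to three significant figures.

Panel 1-2: Δb = 1.9 m, d̄ = (0.35+0.69)/2 = 0.52, v̄ = (0.53+0.75)/2 = 0.64 → q = 1.9×0.52×0.64 = 0.6323 m³/s
Panel 2-3: Δb = 1.1 m, d̄ = (0.69+1.08)/2 = 0.885, v̄ = (0.75+0.93)/2 = 0.84 → q = 1.1×0.885×0.84 = 0.8177 m³/s
Panel 3-4: Δb = 5.6 m, d̄ = (1.08+1.35)/2 = 1.215, v̄ = (0.93+1.25)/2 = 1.09 → q = 5.6×1.215×1.09 = 7.416 m³/s
Panel 4-5: Δb = 2.5 m, d̄ = (1.35+1.22)/2 = 1.285, v̄ = (1.25+0.94)/2 = 1.095 → q = 2.5×1.285×1.095 = 3.518 m³/s
Panel 5-6: Δb = 3.5 m, d̄ = (1.22+0.32)/2 = 0.77, v̄ = (0.94+0.81)/2 = 0.875 → q = 3.5×0.77×0.875 = 2.358 m³/s
Q = Σ q = 14.74 m³/s

14.7 m³/s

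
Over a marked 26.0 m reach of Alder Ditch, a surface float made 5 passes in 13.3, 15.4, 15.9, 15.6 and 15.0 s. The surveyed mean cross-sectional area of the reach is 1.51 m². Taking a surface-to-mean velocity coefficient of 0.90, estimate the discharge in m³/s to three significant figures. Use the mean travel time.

2.35 m³/s

t̄ = (13.3 + 15.4 + 15.9 + 15.6 + 15.0) / 5 = 15.04 s
v_surface = L / t̄ = 26.0 / 15.04 = 1.729 m/s
v_mean = 0.90 × 1.729 = 1.556 m/s
Q = A × v_mean = 1.51 × 1.556 = 2.349 m³/s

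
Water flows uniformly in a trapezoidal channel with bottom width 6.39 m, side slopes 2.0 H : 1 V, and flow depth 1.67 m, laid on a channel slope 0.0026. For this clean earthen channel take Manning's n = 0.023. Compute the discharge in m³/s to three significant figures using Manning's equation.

A = (b + z·y)·y = (6.39 + 2.0×1.67)×1.67 = 16.25 m²
P = b + 2y√(1+z²) = 6.39 + 2×1.67×√(1+2.0²) = 13.86 m
R = A/P = 16.25/13.86 = 1.173 m
Q = (1/n)·A·R^(2/3)·S^(1/2) = (1/0.023) × 16.25 × 1.173^(2/3) × 0.0026^(1/2) = 40.06 m³/s

40.1 m³/s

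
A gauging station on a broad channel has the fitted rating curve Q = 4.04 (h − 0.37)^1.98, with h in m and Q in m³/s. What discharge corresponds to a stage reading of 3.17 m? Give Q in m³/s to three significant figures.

31.0 m³/s

Q = 4.04 × (3.17 − 0.37)^1.98 = 4.04 × 2.8^1.98 = 31.03 m³/s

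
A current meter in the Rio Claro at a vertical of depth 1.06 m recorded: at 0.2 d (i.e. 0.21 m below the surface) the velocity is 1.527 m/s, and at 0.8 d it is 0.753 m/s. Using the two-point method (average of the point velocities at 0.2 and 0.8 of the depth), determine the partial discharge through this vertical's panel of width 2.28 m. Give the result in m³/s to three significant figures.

2.76 m³/s

v̄ = (1.527 + 0.753) / 2 = 1.140 m/s
q = v̄ × d × w = 1.140 × 1.06 × 2.28 = 2.755 m³/s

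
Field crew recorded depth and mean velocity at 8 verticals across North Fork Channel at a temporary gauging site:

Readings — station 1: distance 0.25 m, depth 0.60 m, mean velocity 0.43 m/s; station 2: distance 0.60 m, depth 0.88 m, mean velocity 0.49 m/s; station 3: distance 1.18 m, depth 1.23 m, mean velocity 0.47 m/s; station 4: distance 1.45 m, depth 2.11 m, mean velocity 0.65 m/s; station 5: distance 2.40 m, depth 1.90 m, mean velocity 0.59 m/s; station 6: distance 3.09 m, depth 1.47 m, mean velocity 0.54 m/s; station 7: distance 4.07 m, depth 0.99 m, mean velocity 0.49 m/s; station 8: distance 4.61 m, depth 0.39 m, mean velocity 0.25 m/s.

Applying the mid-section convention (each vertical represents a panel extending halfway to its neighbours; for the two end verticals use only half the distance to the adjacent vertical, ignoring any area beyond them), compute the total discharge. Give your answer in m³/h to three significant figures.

11900 m³/h

w_1 = (0.60 − 0.25)/2 = 0.175 m; q_1 = 0.43 × 0.60 × 0.175 = 0.04515 m³/s
w_2 = (1.18 − 0.25)/2 = 0.465 m; q_2 = 0.49 × 0.88 × 0.465 = 0.2005 m³/s
w_3 = (1.45 − 0.60)/2 = 0.425 m; q_3 = 0.47 × 1.23 × 0.425 = 0.2457 m³/s
w_4 = (2.40 − 1.18)/2 = 0.61 m; q_4 = 0.65 × 2.11 × 0.61 = 0.8366 m³/s
w_5 = (3.09 − 1.45)/2 = 0.82 m; q_5 = 0.59 × 1.90 × 0.82 = 0.9192 m³/s
w_6 = (4.07 − 2.40)/2 = 0.835 m; q_6 = 0.54 × 1.47 × 0.835 = 0.6628 m³/s
w_7 = (4.61 − 3.09)/2 = 0.76 m; q_7 = 0.49 × 0.99 × 0.76 = 0.3687 m³/s
w_8 = (4.61 − 4.07)/2 = 0.27 m; q_8 = 0.25 × 0.39 × 0.27 = 0.02633 m³/s
Q = Σ qᵢ = 3.305 m³/s
= 3.305 × 3600 = 11900 m³/h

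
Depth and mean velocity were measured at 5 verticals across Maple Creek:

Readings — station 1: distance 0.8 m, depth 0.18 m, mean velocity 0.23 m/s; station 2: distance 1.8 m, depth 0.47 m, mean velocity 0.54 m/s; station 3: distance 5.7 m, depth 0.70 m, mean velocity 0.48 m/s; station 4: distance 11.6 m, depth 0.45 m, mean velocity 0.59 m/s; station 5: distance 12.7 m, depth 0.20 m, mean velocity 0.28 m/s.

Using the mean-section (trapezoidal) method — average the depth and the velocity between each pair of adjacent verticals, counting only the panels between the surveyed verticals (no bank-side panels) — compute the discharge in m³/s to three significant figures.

3.26 m³/s

Panel 1-2: Δb = 1 m, d̄ = (0.18+0.47)/2 = 0.325, v̄ = (0.23+0.54)/2 = 0.385 → q = 1×0.325×0.385 = 0.1251 m³/s
Panel 2-3: Δb = 3.9 m, d̄ = (0.47+0.70)/2 = 0.585, v̄ = (0.54+0.48)/2 = 0.51 → q = 3.9×0.585×0.51 = 1.164 m³/s
Panel 3-4: Δb = 5.9 m, d̄ = (0.70+0.45)/2 = 0.575, v̄ = (0.48+0.59)/2 = 0.535 → q = 5.9×0.575×0.535 = 1.815 m³/s
Panel 4-5: Δb = 1.1 m, d̄ = (0.45+0.20)/2 = 0.325, v̄ = (0.59+0.28)/2 = 0.435 → q = 1.1×0.325×0.435 = 0.1555 m³/s
Q = Σ q = 3.259 m³/s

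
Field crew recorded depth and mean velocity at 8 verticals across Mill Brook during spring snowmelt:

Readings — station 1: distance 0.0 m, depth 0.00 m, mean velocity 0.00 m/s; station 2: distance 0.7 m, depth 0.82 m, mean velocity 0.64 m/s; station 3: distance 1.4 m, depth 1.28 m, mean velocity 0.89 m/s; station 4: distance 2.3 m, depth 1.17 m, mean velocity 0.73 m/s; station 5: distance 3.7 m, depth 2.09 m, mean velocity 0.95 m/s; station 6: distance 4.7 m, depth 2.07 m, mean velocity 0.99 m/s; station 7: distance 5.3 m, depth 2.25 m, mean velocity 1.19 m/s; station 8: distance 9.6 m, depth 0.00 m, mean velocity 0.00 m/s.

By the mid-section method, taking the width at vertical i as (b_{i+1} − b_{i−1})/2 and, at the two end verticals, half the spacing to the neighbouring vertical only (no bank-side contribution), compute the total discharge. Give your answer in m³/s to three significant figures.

12.8 m³/s

w_2 = (1.4 − 0.0)/2 = 0.7 m; q_2 = 0.64 × 0.82 × 0.7 = 0.3674 m³/s
w_3 = (2.3 − 0.7)/2 = 0.8 m; q_3 = 0.89 × 1.28 × 0.8 = 0.9114 m³/s
w_4 = (3.7 − 1.4)/2 = 1.15 m; q_4 = 0.73 × 1.17 × 1.15 = 0.9822 m³/s
w_5 = (4.7 − 2.3)/2 = 1.2 m; q_5 = 0.95 × 2.09 × 1.2 = 2.383 m³/s
w_6 = (5.3 − 3.7)/2 = 0.8 m; q_6 = 0.99 × 2.07 × 0.8 = 1.639 m³/s
w_7 = (9.6 − 4.7)/2 = 2.45 m; q_7 = 1.19 × 2.25 × 2.45 = 6.560 m³/s
Stations 1, 8 contribute zero (depth or velocity is 0).
Q = Σ qᵢ = 12.84 m³/s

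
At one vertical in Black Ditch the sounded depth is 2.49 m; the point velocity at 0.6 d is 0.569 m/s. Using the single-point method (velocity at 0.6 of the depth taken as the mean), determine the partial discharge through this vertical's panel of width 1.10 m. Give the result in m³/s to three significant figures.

1.56 m³/s

v̄ = v₀.₆ = 0.569 m/s
q = v̄ × d × w = 0.5690 × 2.49 × 1.10 = 1.558 m³/s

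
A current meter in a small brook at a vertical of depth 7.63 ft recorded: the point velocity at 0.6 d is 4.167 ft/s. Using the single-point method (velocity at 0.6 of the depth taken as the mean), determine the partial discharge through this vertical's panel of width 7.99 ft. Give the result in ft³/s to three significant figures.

v̄ = v₀.₆ = 4.167 ft/s
q = v̄ × d × w = 4.167 × 7.63 × 7.99 = 254.0 ft³/s

254 ft³/s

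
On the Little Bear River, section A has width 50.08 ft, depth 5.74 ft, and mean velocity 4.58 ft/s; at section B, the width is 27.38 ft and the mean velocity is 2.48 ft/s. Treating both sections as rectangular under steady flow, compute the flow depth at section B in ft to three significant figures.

Q = A₁V₁ = (50.08×5.74) × 4.58 = 1317 ft³/s
d₂ = Q/(b₂ V₂) = 1317/(27.38×2.48) = 19.39 ft

19.4 ft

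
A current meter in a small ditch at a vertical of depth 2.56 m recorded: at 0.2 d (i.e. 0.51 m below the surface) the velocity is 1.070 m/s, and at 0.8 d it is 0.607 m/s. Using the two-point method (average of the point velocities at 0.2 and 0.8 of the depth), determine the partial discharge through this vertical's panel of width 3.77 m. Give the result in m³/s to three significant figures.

8.09 m³/s

v̄ = (1.070 + 0.607) / 2 = 0.8385 m/s
q = v̄ × d × w = 0.8385 × 2.56 × 3.77 = 8.093 m³/s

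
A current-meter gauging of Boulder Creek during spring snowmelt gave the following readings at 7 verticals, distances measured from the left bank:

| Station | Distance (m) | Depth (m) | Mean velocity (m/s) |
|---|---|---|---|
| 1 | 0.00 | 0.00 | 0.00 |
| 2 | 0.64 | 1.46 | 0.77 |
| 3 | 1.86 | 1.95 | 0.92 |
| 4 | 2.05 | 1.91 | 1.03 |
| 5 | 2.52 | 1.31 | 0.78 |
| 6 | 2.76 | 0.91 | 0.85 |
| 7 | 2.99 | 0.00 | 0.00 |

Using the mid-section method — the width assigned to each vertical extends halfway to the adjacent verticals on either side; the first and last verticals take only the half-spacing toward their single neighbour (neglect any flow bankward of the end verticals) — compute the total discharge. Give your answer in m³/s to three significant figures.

3.50 m³/s

w_2 = (1.86 − 0.00)/2 = 0.93 m; q_2 = 0.77 × 1.46 × 0.93 = 1.046 m³/s
w_3 = (2.05 − 0.64)/2 = 0.705 m; q_3 = 0.92 × 1.95 × 0.705 = 1.265 m³/s
w_4 = (2.52 − 1.86)/2 = 0.33 m; q_4 = 1.03 × 1.91 × 0.33 = 0.6492 m³/s
w_5 = (2.76 − 2.05)/2 = 0.355 m; q_5 = 0.78 × 1.31 × 0.355 = 0.3627 m³/s
w_6 = (2.99 − 2.52)/2 = 0.235 m; q_6 = 0.85 × 0.91 × 0.235 = 0.1818 m³/s
Stations 1, 7 contribute zero (depth or velocity is 0).
Q = Σ qᵢ = 3.504 m³/s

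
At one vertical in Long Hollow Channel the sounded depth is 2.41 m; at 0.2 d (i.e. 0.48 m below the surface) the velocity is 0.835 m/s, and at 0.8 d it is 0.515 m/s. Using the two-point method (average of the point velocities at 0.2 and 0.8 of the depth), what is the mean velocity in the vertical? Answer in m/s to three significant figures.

0.675 m/s

v̄ = (0.835 + 0.515) / 2 = 0.6750 m/s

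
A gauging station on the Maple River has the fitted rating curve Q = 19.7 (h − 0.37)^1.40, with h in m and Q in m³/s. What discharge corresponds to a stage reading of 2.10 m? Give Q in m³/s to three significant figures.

42.4 m³/s

Q = 19.7 × (2.10 − 0.37)^1.40 = 19.7 × 1.73^1.40 = 42.44 m³/s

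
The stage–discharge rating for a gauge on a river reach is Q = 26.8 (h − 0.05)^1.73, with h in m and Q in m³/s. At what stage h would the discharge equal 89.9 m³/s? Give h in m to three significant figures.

2.06 m

h − h₀ = (Q/C)^(1/b) = (89.9/26.8)^(1/1.73) = 2.013 m
h = 0.05 + 2.013 = 2.063 m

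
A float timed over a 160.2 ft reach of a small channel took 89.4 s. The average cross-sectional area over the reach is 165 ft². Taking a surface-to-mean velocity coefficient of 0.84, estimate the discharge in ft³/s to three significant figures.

248 ft³/s

v_surface = L / t̄ = 160.2 / 89.4 = 1.792 ft/s
v_mean = 0.84 × 1.792 = 1.505 ft/s
Q = A × v_mean = 165 × 1.505 = 248.4 ft³/s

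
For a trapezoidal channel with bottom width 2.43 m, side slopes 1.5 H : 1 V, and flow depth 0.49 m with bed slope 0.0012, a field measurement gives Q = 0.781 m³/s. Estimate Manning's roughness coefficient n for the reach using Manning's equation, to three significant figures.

0.0354

A = (b + z·y)·y = (2.43 + 1.5×0.49)×0.49 = 1.551 m²
P = b + 2y√(1+z²) = 2.43 + 2×0.49×√(1+1.5²) = 4.197 m
R = A/P = 1.551/4.197 = 0.3695 m
n = (1/Q)·A·R^(2/3)·S^(1/2) = (1/0.781) × 1.551 × 0.5150 × 0.03464 = 0.03542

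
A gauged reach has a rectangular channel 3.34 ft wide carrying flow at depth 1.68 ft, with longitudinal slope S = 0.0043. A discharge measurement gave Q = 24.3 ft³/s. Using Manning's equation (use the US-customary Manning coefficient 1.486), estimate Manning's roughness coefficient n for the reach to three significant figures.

0.0200

A = b·y = 3.34 × 1.68 = 5.611 ft²
P = b + 2y = 3.34 + 2×1.68 = 6.700 ft
R = A/P = 5.611/6.700 = 0.8375 ft
n = (1.486/Q)·A·R^(2/3)·S^(1/2) = (1.486/24.3) × 5.611 × 0.8885 × 0.06557 = 0.01999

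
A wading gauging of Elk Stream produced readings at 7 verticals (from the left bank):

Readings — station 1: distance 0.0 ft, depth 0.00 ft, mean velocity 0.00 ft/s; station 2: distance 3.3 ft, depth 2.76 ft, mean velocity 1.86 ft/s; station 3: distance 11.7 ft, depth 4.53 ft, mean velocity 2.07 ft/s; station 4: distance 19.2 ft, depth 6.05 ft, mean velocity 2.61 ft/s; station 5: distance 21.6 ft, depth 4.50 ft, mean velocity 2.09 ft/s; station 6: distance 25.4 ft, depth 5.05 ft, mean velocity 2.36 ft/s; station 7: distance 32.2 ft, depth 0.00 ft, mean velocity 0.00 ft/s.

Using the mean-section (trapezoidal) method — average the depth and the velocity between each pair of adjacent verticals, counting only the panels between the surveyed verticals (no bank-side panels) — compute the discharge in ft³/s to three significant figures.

248 ft³/s

Panel 1-2: Δb = 3.3 ft, d̄ = (0.00+2.76)/2 = 1.38, v̄ = (0.00+1.86)/2 = 0.93 → q = 3.3×1.38×0.93 = 4.235 ft³/s
Panel 2-3: Δb = 8.4 ft, d̄ = (2.76+4.53)/2 = 3.645, v̄ = (1.86+2.07)/2 = 1.965 → q = 8.4×3.645×1.965 = 60.16 ft³/s
Panel 3-4: Δb = 7.5 ft, d̄ = (4.53+6.05)/2 = 5.29, v̄ = (2.07+2.61)/2 = 2.34 → q = 7.5×5.29×2.34 = 92.84 ft³/s
Panel 4-5: Δb = 2.4 ft, d̄ = (6.05+4.50)/2 = 5.275, v̄ = (2.61+2.09)/2 = 2.35 → q = 2.4×5.275×2.35 = 29.75 ft³/s
Panel 5-6: Δb = 3.8 ft, d̄ = (4.50+5.05)/2 = 4.775, v̄ = (2.09+2.36)/2 = 2.225 → q = 3.8×4.775×2.225 = 40.37 ft³/s
Panel 6-7: Δb = 6.8 ft, d̄ = (5.05+0.00)/2 = 2.525, v̄ = (2.36+0.00)/2 = 1.18 → q = 6.8×2.525×1.18 = 20.26 ft³/s
Q = Σ q = 247.6 ft³/s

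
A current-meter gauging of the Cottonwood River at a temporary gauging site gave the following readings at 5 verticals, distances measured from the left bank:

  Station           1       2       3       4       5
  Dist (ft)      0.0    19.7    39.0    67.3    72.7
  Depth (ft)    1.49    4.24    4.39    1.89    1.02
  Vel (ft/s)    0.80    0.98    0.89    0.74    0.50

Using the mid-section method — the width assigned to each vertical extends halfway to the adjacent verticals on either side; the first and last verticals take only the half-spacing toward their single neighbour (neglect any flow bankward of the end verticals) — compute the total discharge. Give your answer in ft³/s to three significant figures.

211 ft³/s

w_1 = (19.7 − 0.0)/2 = 9.85 ft; q_1 = 0.80 × 1.49 × 9.85 = 11.74 ft³/s
w_2 = (39.0 − 0.0)/2 = 19.5 ft; q_2 = 0.98 × 4.24 × 19.5 = 81.03 ft³/s
w_3 = (67.3 − 19.7)/2 = 23.8 ft; q_3 = 0.89 × 4.39 × 23.8 = 92.99 ft³/s
w_4 = (72.7 − 39.0)/2 = 16.85 ft; q_4 = 0.74 × 1.89 × 16.85 = 23.57 ft³/s
w_5 = (72.7 − 67.3)/2 = 2.7 ft; q_5 = 0.50 × 1.02 × 2.7 = 1.377 ft³/s
Q = Σ qᵢ = 210.7 ft³/s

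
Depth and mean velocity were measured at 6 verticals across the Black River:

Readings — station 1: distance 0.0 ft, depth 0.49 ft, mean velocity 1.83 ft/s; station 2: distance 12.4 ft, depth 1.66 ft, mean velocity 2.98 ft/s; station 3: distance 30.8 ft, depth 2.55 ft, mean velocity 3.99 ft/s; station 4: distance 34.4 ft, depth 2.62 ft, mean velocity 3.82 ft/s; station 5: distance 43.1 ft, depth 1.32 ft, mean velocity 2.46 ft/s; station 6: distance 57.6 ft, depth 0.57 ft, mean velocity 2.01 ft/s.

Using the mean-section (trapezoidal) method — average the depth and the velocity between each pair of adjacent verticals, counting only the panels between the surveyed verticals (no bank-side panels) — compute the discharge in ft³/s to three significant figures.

Panel 1-2: Δb = 12.4 ft, d̄ = (0.49+1.66)/2 = 1.075, v̄ = (1.83+2.98)/2 = 2.405 → q = 12.4×1.075×2.405 = 32.06 ft³/s
Panel 2-3: Δb = 18.4 ft, d̄ = (1.66+2.55)/2 = 2.105, v̄ = (2.98+3.99)/2 = 3.485 → q = 18.4×2.105×3.485 = 135.0 ft³/s
Panel 3-4: Δb = 3.6 ft, d̄ = (2.55+2.62)/2 = 2.585, v̄ = (3.99+3.82)/2 = 3.905 → q = 3.6×2.585×3.905 = 36.34 ft³/s
Panel 4-5: Δb = 8.7 ft, d̄ = (2.62+1.32)/2 = 1.97, v̄ = (3.82+2.46)/2 = 3.14 → q = 8.7×1.97×3.14 = 53.82 ft³/s
Panel 5-6: Δb = 14.5 ft, d̄ = (1.32+0.57)/2 = 0.945, v̄ = (2.46+2.01)/2 = 2.235 → q = 14.5×0.945×2.235 = 30.63 ft³/s
Q = Σ q = 287.8 ft³/s

288 ft³/s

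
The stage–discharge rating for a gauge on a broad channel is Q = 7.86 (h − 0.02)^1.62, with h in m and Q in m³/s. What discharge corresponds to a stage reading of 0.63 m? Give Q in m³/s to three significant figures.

3.53 m³/s

Q = 7.86 × (0.63 − 0.02)^1.62 = 7.86 × 0.61^1.62 = 3.529 m³/s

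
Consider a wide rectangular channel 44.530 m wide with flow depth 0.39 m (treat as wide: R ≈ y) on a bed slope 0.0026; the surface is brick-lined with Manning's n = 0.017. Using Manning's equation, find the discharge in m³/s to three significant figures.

A = b·y = 44.530 × 0.39 = 17.37 m²
Wide channel: R ≈ y = 0.39 m
Q = (1/n)·A·R^(2/3)·S^(1/2) = (1/0.017) × 17.37 × 0.3900^(2/3) × 0.0026^(1/2) = 27.81 m³/s

27.8 m³/s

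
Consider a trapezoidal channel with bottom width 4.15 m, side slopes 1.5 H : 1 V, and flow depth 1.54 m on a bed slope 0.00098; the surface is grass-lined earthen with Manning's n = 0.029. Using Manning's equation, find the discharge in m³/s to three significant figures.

A = (b + z·y)·y = (4.15 + 1.5×1.54)×1.54 = 9.948 m²
P = b + 2y√(1+z²) = 4.15 + 2×1.54×√(1+1.5²) = 9.703 m
R = A/P = 9.948/9.703 = 1.025 m
Q = (1/n)·A·R^(2/3)·S^(1/2) = (1/0.029) × 9.948 × 1.025^(2/3) × 0.00098^(1/2) = 10.92 m³/s

10.9 m³/s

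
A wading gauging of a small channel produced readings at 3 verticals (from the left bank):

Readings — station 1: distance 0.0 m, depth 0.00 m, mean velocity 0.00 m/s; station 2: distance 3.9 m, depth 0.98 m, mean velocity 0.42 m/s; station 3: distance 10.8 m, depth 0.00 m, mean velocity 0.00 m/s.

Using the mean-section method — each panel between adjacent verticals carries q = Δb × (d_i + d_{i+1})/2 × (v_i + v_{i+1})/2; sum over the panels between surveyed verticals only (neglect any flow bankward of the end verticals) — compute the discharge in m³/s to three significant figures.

Panel 1-2: Δb = 3.9 m, d̄ = (0.00+0.98)/2 = 0.49, v̄ = (0.00+0.42)/2 = 0.21 → q = 3.9×0.49×0.21 = 0.4013 m³/s
Panel 2-3: Δb = 6.9 m, d̄ = (0.98+0.00)/2 = 0.49, v̄ = (0.42+0.00)/2 = 0.21 → q = 6.9×0.49×0.21 = 0.7100 m³/s
Q = Σ q = 1.111 m³/s

1.11 m³/s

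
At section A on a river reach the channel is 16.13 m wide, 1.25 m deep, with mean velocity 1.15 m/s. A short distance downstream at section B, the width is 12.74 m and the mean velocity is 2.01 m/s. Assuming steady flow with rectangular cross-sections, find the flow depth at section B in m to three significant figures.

Q = A₁V₁ = (16.13×1.25) × 1.15 = 23.19 m³/s
d₂ = Q/(b₂ V₂) = 23.19/(12.74×2.01) = 0.9055 m

0.905 m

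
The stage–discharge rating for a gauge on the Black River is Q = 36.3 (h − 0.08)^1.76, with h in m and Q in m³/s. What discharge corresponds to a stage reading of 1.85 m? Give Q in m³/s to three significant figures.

Q = 36.3 × (1.85 − 0.08)^1.76 = 36.3 × 1.77^1.76 = 99.16 m³/s

99.2 m³/s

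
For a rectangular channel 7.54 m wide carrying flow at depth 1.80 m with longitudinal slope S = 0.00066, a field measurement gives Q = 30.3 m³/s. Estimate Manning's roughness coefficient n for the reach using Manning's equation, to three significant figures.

A = b·y = 7.54 × 1.80 = 13.57 m²
P = b + 2y = 7.54 + 2×1.80 = 11.14 m
R = A/P = 13.57/11.14 = 1.218 m
n = (1/Q)·A·R^(2/3)·S^(1/2) = (1/30.3) × 13.57 × 1.141 × 0.02569 = 0.01313

0.0131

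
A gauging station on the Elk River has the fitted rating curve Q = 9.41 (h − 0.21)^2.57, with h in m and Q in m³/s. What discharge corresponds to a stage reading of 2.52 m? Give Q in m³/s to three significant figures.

80.9 m³/s

Q = 9.41 × (2.52 − 0.21)^2.57 = 9.41 × 2.31^2.57 = 80.92 m³/s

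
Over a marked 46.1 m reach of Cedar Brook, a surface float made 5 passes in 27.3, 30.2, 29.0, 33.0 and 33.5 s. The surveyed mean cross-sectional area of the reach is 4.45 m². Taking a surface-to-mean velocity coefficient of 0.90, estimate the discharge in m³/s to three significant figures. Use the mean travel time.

6.03 m³/s

t̄ = (27.3 + 30.2 + 29.0 + 33.0 + 33.5) / 5 = 30.6 s
v_surface = L / t̄ = 46.1 / 30.6 = 1.507 m/s
v_mean = 0.90 × 1.507 = 1.356 m/s
Q = A × v_mean = 4.45 × 1.356 = 6.034 m³/s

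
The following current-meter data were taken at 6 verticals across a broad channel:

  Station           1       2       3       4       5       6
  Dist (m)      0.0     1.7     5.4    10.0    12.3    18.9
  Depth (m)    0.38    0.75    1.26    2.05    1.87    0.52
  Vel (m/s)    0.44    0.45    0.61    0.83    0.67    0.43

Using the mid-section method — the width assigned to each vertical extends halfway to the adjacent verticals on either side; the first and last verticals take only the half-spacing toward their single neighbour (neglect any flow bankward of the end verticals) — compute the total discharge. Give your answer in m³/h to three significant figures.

59100 m³/h

w_1 = (1.7 − 0.0)/2 = 0.85 m; q_1 = 0.44 × 0.38 × 0.85 = 0.1421 m³/s
w_2 = (5.4 − 0.0)/2 = 2.7 m; q_2 = 0.45 × 0.75 × 2.7 = 0.9113 m³/s
w_3 = (10.0 − 1.7)/2 = 4.15 m; q_3 = 0.61 × 1.26 × 4.15 = 3.190 m³/s
w_4 = (12.3 − 5.4)/2 = 3.45 m; q_4 = 0.83 × 2.05 × 3.45 = 5.870 m³/s
w_5 = (18.9 − 10.0)/2 = 4.45 m; q_5 = 0.67 × 1.87 × 4.45 = 5.575 m³/s
w_6 = (18.9 − 12.3)/2 = 3.3 m; q_6 = 0.43 × 0.52 × 3.3 = 0.7379 m³/s
Q = Σ qᵢ = 16.43 m³/s
= 16.43 × 3600 = 59140 m³/h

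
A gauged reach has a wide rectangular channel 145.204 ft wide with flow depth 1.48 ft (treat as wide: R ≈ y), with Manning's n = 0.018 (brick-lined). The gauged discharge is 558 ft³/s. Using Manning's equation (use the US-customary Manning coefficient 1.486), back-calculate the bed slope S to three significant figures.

0.000587

A = b·y = 145.204 × 1.48 = 214.9 ft²
Wide channel: R ≈ y = 1.48 ft
S = (Q·n / (1.486·A·R^(2/3)))² = (558×0.018 / (1.486×214.9×1.299))² = 0.0005865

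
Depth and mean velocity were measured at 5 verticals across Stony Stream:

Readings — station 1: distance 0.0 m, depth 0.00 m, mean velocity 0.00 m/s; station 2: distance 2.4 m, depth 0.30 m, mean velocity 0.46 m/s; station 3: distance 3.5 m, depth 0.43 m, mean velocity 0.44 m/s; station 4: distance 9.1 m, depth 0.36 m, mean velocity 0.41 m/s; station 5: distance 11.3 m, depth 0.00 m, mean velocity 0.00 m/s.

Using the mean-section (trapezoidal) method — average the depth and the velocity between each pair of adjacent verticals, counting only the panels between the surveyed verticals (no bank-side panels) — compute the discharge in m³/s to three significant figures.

1.28 m³/s

Panel 1-2: Δb = 2.4 m, d̄ = (0.00+0.30)/2 = 0.15, v̄ = (0.00+0.46)/2 = 0.23 → q = 2.4×0.15×0.23 = 0.08280 m³/s
Panel 2-3: Δb = 1.1 m, d̄ = (0.30+0.43)/2 = 0.365, v̄ = (0.46+0.44)/2 = 0.45 → q = 1.1×0.365×0.45 = 0.1807 m³/s
Panel 3-4: Δb = 5.6 m, d̄ = (0.43+0.36)/2 = 0.395, v̄ = (0.44+0.41)/2 = 0.425 → q = 5.6×0.395×0.425 = 0.9401 m³/s
Panel 4-5: Δb = 2.2 m, d̄ = (0.36+0.00)/2 = 0.18, v̄ = (0.41+0.00)/2 = 0.205 → q = 2.2×0.18×0.205 = 0.08118 m³/s
Q = Σ q = 1.285 m³/s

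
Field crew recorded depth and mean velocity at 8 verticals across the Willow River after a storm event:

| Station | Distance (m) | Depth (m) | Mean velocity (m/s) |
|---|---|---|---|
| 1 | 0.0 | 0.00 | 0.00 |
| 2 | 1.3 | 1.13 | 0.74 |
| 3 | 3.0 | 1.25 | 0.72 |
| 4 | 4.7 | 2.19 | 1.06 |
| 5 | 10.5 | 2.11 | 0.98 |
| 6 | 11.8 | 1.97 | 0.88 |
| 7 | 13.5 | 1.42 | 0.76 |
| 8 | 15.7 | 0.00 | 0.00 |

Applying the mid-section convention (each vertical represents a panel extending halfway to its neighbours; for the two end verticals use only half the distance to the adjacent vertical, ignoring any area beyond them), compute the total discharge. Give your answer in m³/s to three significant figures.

23.5 m³/s

w_2 = (3.0 − 0.0)/2 = 1.5 m; q_2 = 0.74 × 1.13 × 1.5 = 1.254 m³/s
w_3 = (4.7 − 1.3)/2 = 1.7 m; q_3 = 0.72 × 1.25 × 1.7 = 1.530 m³/s
w_4 = (10.5 − 3.0)/2 = 3.75 m; q_4 = 1.06 × 2.19 × 3.75 = 8.705 m³/s
w_5 = (11.8 − 4.7)/2 = 3.55 m; q_5 = 0.98 × 2.11 × 3.55 = 7.341 m³/s
w_6 = (13.5 − 10.5)/2 = 1.5 m; q_6 = 0.88 × 1.97 × 1.5 = 2.600 m³/s
w_7 = (15.7 − 11.8)/2 = 1.95 m; q_7 = 0.76 × 1.42 × 1.95 = 2.104 m³/s
Stations 1, 8 contribute zero (depth or velocity is 0).
Q = Σ qᵢ = 23.54 m³/s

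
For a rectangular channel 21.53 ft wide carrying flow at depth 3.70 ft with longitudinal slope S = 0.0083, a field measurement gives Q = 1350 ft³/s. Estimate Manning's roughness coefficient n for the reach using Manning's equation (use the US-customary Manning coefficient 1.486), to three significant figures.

A = b·y = 21.53 × 3.70 = 79.66 ft²
P = b + 2y = 21.53 + 2×3.70 = 28.93 ft
R = A/P = 79.66/28.93 = 2.754 ft
n = (1.486/Q)·A·R^(2/3)·S^(1/2) = (1.486/1350) × 79.66 × 1.965 × 0.09110 = 0.01569

0.0157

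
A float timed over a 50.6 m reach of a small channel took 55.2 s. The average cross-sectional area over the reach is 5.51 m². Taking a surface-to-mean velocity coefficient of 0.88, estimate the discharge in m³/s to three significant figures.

4.44 m³/s

v_surface = L / t̄ = 50.6 / 55.2 = 0.9167 m/s
v_mean = 0.88 × 0.9167 = 0.8067 m/s
Q = A × v_mean = 5.51 × 0.8067 = 4.445 m³/s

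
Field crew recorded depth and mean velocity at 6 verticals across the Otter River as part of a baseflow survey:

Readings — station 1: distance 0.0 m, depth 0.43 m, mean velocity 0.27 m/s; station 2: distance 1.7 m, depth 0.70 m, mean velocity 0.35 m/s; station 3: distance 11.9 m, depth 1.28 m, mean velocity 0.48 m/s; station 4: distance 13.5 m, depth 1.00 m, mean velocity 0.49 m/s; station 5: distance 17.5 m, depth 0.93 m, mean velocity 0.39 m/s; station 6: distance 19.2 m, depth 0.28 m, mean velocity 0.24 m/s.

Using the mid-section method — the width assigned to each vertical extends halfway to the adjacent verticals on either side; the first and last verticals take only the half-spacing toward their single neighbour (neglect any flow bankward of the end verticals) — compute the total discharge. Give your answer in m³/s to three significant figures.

w_1 = (1.7 − 0.0)/2 = 0.85 m; q_1 = 0.27 × 0.43 × 0.85 = 0.09869 m³/s
w_2 = (11.9 − 0.0)/2 = 5.95 m; q_2 = 0.35 × 0.70 × 5.95 = 1.458 m³/s
w_3 = (13.5 − 1.7)/2 = 5.9 m; q_3 = 0.48 × 1.28 × 5.9 = 3.625 m³/s
w_4 = (17.5 − 11.9)/2 = 2.8 m; q_4 = 0.49 × 1.00 × 2.8 = 1.372 m³/s
w_5 = (19.2 − 13.5)/2 = 2.85 m; q_5 = 0.39 × 0.93 × 2.85 = 1.034 m³/s
w_6 = (19.2 − 17.5)/2 = 0.85 m; q_6 = 0.24 × 0.28 × 0.85 = 0.05712 m³/s
Q = Σ qᵢ = 7.644 m³/s

7.64 m³/s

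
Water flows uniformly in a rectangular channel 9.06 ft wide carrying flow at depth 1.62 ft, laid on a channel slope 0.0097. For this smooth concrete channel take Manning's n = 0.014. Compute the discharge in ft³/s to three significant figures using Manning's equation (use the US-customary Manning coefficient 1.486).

173 ft³/s

A = b·y = 9.06 × 1.62 = 14.68 ft²
P = b + 2y = 9.06 + 2×1.62 = 12.30 ft
R = A/P = 14.68/12.30 = 1.193 ft
Q = (1.486/n)·A·R^(2/3)·S^(1/2) = (1.486/0.014) × 14.68 × 1.193^(2/3) × 0.0097^(1/2) = 172.6 ft³/s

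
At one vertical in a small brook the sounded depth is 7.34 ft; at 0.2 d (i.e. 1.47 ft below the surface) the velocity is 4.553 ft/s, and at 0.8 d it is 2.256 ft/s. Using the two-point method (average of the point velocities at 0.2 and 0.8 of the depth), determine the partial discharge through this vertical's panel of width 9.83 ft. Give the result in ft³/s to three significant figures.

v̄ = (4.553 + 2.256) / 2 = 3.405 ft/s
q = v̄ × d × w = 3.405 × 7.34 × 9.83 = 245.6 ft³/s

246 ft³/s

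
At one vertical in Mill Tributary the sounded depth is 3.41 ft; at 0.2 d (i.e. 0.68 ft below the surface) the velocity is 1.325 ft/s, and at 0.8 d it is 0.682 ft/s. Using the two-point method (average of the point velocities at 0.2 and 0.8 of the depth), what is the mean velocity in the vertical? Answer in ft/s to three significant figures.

v̄ = (1.325 + 0.682) / 2 = 1.004 ft/s

1.00 ft/s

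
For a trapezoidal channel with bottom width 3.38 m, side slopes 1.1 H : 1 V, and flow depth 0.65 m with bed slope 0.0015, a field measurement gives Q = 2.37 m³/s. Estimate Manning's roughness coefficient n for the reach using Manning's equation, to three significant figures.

0.0274

A = (b + z·y)·y = (3.38 + 1.1×0.65)×0.65 = 2.662 m²
P = b + 2y√(1+z²) = 3.38 + 2×0.65×√(1+1.1²) = 5.313 m
R = A/P = 2.662/5.313 = 0.5010 m
n = (1/Q)·A·R^(2/3)·S^(1/2) = (1/2.37) × 2.662 × 0.6308 × 0.03873 = 0.02744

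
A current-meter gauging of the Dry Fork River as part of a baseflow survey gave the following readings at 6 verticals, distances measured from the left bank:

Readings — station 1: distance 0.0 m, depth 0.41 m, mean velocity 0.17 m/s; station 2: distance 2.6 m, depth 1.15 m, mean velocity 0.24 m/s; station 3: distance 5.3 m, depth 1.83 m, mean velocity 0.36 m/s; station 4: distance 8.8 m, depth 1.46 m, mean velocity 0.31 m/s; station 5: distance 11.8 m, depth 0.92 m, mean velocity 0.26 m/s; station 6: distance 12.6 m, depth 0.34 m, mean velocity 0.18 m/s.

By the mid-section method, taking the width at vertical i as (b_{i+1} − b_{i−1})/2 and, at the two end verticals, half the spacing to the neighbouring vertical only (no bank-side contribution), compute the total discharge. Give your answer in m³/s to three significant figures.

w_1 = (2.6 − 0.0)/2 = 1.3 m; q_1 = 0.17 × 0.41 × 1.3 = 0.09061 m³/s
w_2 = (5.3 − 0.0)/2 = 2.65 m; q_2 = 0.24 × 1.15 × 2.65 = 0.7314 m³/s
w_3 = (8.8 − 2.6)/2 = 3.1 m; q_3 = 0.36 × 1.83 × 3.1 = 2.042 m³/s
w_4 = (11.8 − 5.3)/2 = 3.25 m; q_4 = 0.31 × 1.46 × 3.25 = 1.471 m³/s
w_5 = (12.6 − 8.8)/2 = 1.9 m; q_5 = 0.26 × 0.92 × 1.9 = 0.4545 m³/s
w_6 = (12.6 − 11.8)/2 = 0.4 m; q_6 = 0.18 × 0.34 × 0.4 = 0.02448 m³/s
Q = Σ qᵢ = 4.814 m³/s

4.81 m³/s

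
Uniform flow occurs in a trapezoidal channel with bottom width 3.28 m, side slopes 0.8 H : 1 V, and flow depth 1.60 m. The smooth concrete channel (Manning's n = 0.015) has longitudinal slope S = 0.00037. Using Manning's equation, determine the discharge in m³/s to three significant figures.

A = (b + z·y)·y = (3.28 + 0.8×1.60)×1.60 = 7.296 m²
P = b + 2y√(1+z²) = 3.28 + 2×1.60×√(1+0.8²) = 7.378 m
R = A/P = 7.296/7.378 = 0.9889 m
Q = (1/n)·A·R^(2/3)·S^(1/2) = (1/0.015) × 7.296 × 0.9889^(2/3) × 0.00037^(1/2) = 9.287 m³/s

9.29 m³/s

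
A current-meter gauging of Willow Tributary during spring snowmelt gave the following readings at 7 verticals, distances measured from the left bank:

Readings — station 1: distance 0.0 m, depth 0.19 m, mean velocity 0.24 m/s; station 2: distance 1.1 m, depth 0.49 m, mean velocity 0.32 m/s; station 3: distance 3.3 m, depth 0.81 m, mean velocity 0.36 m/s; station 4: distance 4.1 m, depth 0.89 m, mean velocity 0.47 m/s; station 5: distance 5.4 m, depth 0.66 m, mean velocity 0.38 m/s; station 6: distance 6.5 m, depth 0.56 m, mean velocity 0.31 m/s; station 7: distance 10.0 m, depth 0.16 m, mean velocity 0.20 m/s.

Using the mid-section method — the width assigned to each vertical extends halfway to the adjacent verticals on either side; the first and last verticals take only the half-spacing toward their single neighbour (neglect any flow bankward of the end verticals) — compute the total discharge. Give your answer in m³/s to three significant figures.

w_1 = (1.1 − 0.0)/2 = 0.55 m; q_1 = 0.24 × 0.19 × 0.55 = 0.02508 m³/s
w_2 = (3.3 − 0.0)/2 = 1.65 m; q_2 = 0.32 × 0.49 × 1.65 = 0.2587 m³/s
w_3 = (4.1 − 1.1)/2 = 1.5 m; q_3 = 0.36 × 0.81 × 1.5 = 0.4374 m³/s
w_4 = (5.4 − 3.3)/2 = 1.05 m; q_4 = 0.47 × 0.89 × 1.05 = 0.4392 m³/s
w_5 = (6.5 − 4.1)/2 = 1.2 m; q_5 = 0.38 × 0.66 × 1.2 = 0.3010 m³/s
w_6 = (10.0 − 5.4)/2 = 2.3 m; q_6 = 0.31 × 0.56 × 2.3 = 0.3993 m³/s
w_7 = (10.0 − 6.5)/2 = 1.75 m; q_7 = 0.20 × 0.16 × 1.75 = 0.05600 m³/s
Q = Σ qᵢ = 1.917 m³/s

1.92 m³/s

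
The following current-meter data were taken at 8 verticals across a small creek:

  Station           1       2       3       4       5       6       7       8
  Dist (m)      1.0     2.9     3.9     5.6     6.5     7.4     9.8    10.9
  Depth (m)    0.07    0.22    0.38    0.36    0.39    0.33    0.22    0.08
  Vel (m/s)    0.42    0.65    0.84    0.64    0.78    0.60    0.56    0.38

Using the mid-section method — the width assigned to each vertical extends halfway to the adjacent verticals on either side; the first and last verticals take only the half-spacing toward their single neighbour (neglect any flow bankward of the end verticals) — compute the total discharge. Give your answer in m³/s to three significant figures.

1.80 m³/s

w_1 = (2.9 − 1.0)/2 = 0.95 m; q_1 = 0.42 × 0.07 × 0.95 = 0.02793 m³/s
w_2 = (3.9 − 1.0)/2 = 1.45 m; q_2 = 0.65 × 0.22 × 1.45 = 0.2074 m³/s
w_3 = (5.6 − 2.9)/2 = 1.35 m; q_3 = 0.84 × 0.38 × 1.35 = 0.4309 m³/s
w_4 = (6.5 − 3.9)/2 = 1.3 m; q_4 = 0.64 × 0.36 × 1.3 = 0.2995 m³/s
w_5 = (7.4 − 5.6)/2 = 0.9 m; q_5 = 0.78 × 0.39 × 0.9 = 0.2738 m³/s
w_6 = (9.8 − 6.5)/2 = 1.65 m; q_6 = 0.60 × 0.33 × 1.65 = 0.3267 m³/s
w_7 = (10.9 − 7.4)/2 = 1.75 m; q_7 = 0.56 × 0.22 × 1.75 = 0.2156 m³/s
w_8 = (10.9 − 9.8)/2 = 0.55 m; q_8 = 0.38 × 0.08 × 0.55 = 0.01672 m³/s
Q = Σ qᵢ = 1.799 m³/s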